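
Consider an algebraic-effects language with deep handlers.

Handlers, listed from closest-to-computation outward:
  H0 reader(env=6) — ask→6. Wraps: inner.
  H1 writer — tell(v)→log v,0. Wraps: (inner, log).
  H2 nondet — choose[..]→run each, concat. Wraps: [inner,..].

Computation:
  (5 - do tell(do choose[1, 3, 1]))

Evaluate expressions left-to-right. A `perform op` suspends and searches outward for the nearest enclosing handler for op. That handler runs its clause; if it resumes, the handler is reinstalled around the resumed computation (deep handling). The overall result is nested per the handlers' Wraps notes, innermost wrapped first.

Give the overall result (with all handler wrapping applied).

Working:
choose[1, 3, 1] @ H2
  branch[0] choose=1:
    tell(1) @ H1 ⇒ log+=1
    H0 returns 5
    H1 returns (5, (1))
    H2 returns [(5, (1))]
  branch[1] choose=3:
    tell(3) @ H1 ⇒ log+=3
    H0 returns 5
    H1 returns (5, (3))
    H2 returns [(5, (3))]
  branch[2] choose=1:
    tell(1) @ H1 ⇒ log+=1
    H0 returns 5
    H1 returns (5, (1))
    H2 returns [(5, (1))]
= [(5, (1)), (5, (3)), (5, (1))]

Answer: [(5, (1)), (5, (3)), (5, (1))]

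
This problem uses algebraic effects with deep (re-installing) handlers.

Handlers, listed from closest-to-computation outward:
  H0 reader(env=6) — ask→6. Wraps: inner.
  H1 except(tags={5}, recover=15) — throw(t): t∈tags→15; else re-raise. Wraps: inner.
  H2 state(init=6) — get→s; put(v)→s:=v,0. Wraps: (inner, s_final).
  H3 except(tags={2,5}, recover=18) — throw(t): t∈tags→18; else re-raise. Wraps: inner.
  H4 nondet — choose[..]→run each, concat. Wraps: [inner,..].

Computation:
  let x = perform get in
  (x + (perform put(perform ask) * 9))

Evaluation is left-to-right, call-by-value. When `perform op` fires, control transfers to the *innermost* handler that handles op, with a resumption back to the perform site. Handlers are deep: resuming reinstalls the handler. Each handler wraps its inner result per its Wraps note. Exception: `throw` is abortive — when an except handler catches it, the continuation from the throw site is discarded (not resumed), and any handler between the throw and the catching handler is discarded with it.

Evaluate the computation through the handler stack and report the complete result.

Answer: [(6, 6)]

Evaluation trace:
get @ H2 ⇒ 6
ask @ H0 ⇒ 6
put(6) @ H2 ⇒ s:=6
H0 returns 6
H1 returns 6
H2 returns (6, 6)
H3 returns (6, 6)
H4 returns [(6, 6)]
= [(6, 6)]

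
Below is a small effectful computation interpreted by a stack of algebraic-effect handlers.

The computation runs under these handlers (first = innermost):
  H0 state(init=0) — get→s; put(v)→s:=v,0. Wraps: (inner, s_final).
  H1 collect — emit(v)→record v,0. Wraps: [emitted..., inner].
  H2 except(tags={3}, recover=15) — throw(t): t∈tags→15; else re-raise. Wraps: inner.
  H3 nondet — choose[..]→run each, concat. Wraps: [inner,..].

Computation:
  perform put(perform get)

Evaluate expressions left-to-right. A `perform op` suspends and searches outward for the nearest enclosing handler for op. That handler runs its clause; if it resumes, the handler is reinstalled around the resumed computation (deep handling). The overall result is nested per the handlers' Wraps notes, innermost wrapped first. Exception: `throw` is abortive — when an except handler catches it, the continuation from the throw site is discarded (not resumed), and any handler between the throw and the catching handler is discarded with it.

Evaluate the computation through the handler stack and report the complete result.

Evaluation trace:
get @ H0 ⇒ 0
put(0) @ H0 ⇒ s:=0
H0 returns (0, 0)
H1 returns [(0, 0)]
H2 returns [(0, 0)]
H3 returns [[(0, 0)]]
= [[(0, 0)]]

Answer: [[(0, 0)]]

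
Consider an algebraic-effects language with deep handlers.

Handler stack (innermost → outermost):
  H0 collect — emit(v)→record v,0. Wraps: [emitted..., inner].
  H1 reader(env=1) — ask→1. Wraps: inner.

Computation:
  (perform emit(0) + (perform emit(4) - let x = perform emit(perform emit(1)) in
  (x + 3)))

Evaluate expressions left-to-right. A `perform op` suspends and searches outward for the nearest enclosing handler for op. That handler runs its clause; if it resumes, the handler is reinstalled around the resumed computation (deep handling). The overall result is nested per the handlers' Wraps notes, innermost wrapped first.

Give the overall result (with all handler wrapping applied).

Answer: [0, 4, 1, 0, -3]

Step-by-step:
emit(0) @ H0 ⇒ out+=0
emit(4) @ H0 ⇒ out+=4
emit(1) @ H0 ⇒ out+=1
emit(0) @ H0 ⇒ out+=0
H0 returns [0, 4, 1, 0, -3]
H1 returns [0, 4, 1, 0, -3]
= [0, 4, 1, 0, -3]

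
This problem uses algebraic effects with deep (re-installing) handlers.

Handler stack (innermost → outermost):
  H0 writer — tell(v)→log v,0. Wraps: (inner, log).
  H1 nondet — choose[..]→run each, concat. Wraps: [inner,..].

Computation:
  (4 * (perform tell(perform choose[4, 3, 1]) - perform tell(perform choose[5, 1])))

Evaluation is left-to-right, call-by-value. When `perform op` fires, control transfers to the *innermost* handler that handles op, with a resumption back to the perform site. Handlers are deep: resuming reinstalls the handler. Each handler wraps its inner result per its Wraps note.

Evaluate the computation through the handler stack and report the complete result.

Working:
choose[4, 3, 1] @ H1
  branch[0] choose=4:
    tell(4) @ H0 ⇒ log+=4
    choose[5, 1] @ H1
      branch[0] choose=5:
        tell(5) @ H0 ⇒ log+=5
        H0 returns (0, (4, 5))
        H1 returns [(0, (4, 5))]
      branch[1] choose=1:
        tell(1) @ H0 ⇒ log+=1
        H0 returns (0, (4, 1))
        H1 returns [(0, (4, 1))]
  branch[1] choose=3:
    tell(3) @ H0 ⇒ log+=3
    choose[5, 1] @ H1
      branch[0] choose=5:
        tell(5) @ H0 ⇒ log+=5
        H0 returns (0, (3, 5))
        H1 returns [(0, (3, 5))]
      branch[1] choose=1:
        tell(1) @ H0 ⇒ log+=1
        H0 returns (0, (3, 1))
        H1 returns [(0, (3, 1))]
  branch[2] choose=1:
    tell(1) @ H0 ⇒ log+=1
    choose[5, 1] @ H1
      branch[0] choose=5:
        tell(5) @ H0 ⇒ log+=5
        H0 returns (0, (1, 5))
        H1 returns [(0, (1, 5))]
      branch[1] choose=1:
        tell(1) @ H0 ⇒ log+=1
        H0 returns (0, (1, 1))
        H1 returns [(0, (1, 1))]
= [(0, (4, 5)), (0, (4, 1)), (0, (3, 5)), (0, (3, 1)), (0, (1, 5)), (0, (1, 1))]

Answer: [(0, (4, 5)), (0, (4, 1)), (0, (3, 5)), (0, (3, 1)), (0, (1, 5)), (0, (1, 1))]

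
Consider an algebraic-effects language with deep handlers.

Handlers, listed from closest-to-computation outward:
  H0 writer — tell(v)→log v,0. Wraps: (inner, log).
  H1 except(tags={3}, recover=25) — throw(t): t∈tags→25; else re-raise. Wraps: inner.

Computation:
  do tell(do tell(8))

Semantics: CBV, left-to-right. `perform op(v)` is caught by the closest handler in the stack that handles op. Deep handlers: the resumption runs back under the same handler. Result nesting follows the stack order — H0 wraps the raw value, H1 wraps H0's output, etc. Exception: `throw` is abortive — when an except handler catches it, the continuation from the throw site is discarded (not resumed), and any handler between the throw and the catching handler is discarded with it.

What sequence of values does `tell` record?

Evaluation trace:
tell(8) @ H0 ⇒ log+=8
tell(0) @ H0 ⇒ log+=0
H0 returns (0, (8, 0))
H1 returns (0, (8, 0))
= (0, (8, 0))

Answer: (8, 0)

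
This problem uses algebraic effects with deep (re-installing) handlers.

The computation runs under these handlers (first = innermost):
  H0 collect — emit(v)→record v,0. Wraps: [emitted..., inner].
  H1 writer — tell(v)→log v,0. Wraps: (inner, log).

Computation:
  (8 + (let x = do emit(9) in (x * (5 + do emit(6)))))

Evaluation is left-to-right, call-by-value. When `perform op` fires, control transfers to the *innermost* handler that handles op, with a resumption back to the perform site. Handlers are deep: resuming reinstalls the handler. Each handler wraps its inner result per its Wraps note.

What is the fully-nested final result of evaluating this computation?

Answer: ([9, 6, 8], ())

Evaluation trace:
emit(9) @ H0 ⇒ out+=9
emit(6) @ H0 ⇒ out+=6
H0 returns [9, 6, 8]
H1 returns ([9, 6, 8], ())
= ([9, 6, 8], ())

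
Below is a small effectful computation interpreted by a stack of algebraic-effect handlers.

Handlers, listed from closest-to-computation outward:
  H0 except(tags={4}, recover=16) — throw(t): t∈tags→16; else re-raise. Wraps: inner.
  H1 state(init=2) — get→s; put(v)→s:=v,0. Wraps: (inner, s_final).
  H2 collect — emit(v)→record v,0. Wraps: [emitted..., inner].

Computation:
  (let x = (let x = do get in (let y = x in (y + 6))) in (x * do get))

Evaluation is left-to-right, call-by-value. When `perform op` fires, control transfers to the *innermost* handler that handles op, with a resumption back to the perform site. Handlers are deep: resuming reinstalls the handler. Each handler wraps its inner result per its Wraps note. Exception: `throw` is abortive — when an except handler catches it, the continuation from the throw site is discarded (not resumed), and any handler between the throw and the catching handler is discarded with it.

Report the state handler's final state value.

Evaluation trace:
get @ H1 ⇒ 2
get @ H1 ⇒ 2
H0 returns 16
H1 returns (16, 2)
H2 returns [(16, 2)]
= [(16, 2)]

Answer: 2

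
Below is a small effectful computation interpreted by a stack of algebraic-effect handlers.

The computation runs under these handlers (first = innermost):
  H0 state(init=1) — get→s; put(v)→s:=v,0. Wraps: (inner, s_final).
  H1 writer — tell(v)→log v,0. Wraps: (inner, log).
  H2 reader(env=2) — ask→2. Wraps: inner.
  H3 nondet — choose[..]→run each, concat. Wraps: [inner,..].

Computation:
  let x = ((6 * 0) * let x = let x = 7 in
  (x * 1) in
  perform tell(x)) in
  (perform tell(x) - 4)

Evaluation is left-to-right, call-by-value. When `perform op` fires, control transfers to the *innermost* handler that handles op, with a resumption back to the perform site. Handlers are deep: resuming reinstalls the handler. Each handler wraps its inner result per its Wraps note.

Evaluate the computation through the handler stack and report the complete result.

Answer: [((-4, 1), (7, 0))]

Working:
tell(7) @ H1 ⇒ log+=7
tell(0) @ H1 ⇒ log+=0
H0 returns (-4, 1)
H1 returns ((-4, 1), (7, 0))
H2 returns ((-4, 1), (7, 0))
H3 returns [((-4, 1), (7, 0))]
= [((-4, 1), (7, 0))]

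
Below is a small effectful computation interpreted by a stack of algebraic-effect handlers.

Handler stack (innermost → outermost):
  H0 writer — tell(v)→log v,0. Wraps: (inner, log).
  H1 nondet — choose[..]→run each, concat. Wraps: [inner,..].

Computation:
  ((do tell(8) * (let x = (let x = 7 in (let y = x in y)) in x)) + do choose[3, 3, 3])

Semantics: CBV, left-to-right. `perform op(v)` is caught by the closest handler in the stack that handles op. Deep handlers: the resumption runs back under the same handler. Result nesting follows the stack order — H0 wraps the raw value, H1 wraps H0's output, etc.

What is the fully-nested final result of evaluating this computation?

Evaluation trace:
tell(8) @ H0 ⇒ log+=8
choose[3, 3, 3] @ H1
  branch[0] choose=3:
    H0 returns (3, (8))
    H1 returns [(3, (8))]
  branch[1] choose=3:
    H0 returns (3, (8))
    H1 returns [(3, (8))]
  branch[2] choose=3:
    H0 returns (3, (8))
    H1 returns [(3, (8))]
= [(3, (8)), (3, (8)), (3, (8))]

Answer: [(3, (8)), (3, (8)), (3, (8))]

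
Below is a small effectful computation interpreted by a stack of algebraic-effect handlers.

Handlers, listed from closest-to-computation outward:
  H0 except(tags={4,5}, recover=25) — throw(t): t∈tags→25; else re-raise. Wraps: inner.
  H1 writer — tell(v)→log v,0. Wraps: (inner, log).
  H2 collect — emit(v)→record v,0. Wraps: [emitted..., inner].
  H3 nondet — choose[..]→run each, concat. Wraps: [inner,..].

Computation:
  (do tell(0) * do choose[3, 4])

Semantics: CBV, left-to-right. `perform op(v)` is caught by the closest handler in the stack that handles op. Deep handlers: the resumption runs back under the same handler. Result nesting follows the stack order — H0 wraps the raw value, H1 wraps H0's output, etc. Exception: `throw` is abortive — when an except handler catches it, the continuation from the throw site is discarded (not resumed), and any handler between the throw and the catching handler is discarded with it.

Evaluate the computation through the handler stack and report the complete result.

Working:
tell(0) @ H1 ⇒ log+=0
choose[3, 4] @ H3
  branch[0] choose=3:
    H0 returns 0
    H1 returns (0, (0))
    H2 returns [(0, (0))]
    H3 returns [[(0, (0))]]
  branch[1] choose=4:
    H0 returns 0
    H1 returns (0, (0))
    H2 returns [(0, (0))]
    H3 returns [[(0, (0))]]
= [[(0, (0))], [(0, (0))]]

Answer: [[(0, (0))], [(0, (0))]]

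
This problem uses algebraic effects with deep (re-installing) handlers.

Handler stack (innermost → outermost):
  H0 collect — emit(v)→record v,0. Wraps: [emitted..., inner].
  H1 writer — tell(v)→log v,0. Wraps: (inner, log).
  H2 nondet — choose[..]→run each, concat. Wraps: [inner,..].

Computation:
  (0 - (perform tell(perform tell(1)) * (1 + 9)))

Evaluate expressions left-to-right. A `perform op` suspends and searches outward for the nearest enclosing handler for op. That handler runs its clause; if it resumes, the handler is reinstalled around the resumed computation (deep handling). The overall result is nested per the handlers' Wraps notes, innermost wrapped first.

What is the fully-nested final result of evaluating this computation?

Answer: [([0], (1, 0))]

Step-by-step:
tell(1) @ H1 ⇒ log+=1
tell(0) @ H1 ⇒ log+=0
H0 returns [0]
H1 returns ([0], (1, 0))
H2 returns [([0], (1, 0))]
= [([0], (1, 0))]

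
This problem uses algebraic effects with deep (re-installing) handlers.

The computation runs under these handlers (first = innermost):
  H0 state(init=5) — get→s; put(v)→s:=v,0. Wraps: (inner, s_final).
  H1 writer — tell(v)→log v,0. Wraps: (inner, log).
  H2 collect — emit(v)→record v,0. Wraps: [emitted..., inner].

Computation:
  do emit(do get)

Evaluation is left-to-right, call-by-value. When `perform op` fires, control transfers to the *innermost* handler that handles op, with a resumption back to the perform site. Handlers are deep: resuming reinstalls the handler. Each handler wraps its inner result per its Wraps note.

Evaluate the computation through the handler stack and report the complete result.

Evaluation trace:
get @ H0 ⇒ 5
emit(5) @ H2 ⇒ out+=5
H0 returns (0, 5)
H1 returns ((0, 5), ())
H2 returns [5, ((0, 5), ())]
= [5, ((0, 5), ())]

Answer: [5, ((0, 5), ())]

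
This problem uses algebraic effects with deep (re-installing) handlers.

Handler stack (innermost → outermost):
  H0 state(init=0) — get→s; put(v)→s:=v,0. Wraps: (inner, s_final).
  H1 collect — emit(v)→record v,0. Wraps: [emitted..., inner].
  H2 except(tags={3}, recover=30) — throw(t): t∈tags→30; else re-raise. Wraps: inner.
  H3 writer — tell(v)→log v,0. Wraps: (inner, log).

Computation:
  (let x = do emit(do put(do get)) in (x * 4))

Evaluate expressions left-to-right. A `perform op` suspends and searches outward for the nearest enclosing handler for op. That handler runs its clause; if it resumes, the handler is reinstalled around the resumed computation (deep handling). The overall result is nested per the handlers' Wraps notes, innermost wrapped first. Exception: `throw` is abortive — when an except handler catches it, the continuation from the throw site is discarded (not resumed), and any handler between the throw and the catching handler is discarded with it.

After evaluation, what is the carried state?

Answer: 0

Working:
get @ H0 ⇒ 0
put(0) @ H0 ⇒ s:=0
emit(0) @ H1 ⇒ out+=0
H0 returns (0, 0)
H1 returns [0, (0, 0)]
H2 returns [0, (0, 0)]
H3 returns ([0, (0, 0)], ())
= ([0, (0, 0)], ())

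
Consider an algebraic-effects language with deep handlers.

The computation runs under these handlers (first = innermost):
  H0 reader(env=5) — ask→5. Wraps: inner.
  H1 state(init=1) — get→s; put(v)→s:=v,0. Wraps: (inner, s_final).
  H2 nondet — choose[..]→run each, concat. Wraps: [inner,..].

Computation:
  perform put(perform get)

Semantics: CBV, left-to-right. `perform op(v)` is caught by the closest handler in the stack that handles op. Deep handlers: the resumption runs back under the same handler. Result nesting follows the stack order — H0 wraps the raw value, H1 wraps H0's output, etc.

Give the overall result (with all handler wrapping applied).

Working:
get @ H1 ⇒ 1
put(1) @ H1 ⇒ s:=1
H0 returns 0
H1 returns (0, 1)
H2 returns [(0, 1)]
= [(0, 1)]

Answer: [(0, 1)]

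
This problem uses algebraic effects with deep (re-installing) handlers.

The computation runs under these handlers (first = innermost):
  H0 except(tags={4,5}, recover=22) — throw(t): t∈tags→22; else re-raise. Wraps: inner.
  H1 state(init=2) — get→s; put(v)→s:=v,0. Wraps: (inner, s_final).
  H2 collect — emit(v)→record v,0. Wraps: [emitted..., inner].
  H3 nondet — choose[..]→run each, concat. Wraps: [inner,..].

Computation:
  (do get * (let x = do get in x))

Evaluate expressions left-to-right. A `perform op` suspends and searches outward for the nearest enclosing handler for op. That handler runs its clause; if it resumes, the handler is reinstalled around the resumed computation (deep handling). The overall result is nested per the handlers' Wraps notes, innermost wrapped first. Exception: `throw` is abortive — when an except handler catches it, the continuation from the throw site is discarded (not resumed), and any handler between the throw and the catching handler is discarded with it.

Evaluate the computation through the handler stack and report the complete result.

Answer: [[(4, 2)]]

Step-by-step:
get @ H1 ⇒ 2
get @ H1 ⇒ 2
H0 returns 4
H1 returns (4, 2)
H2 returns [(4, 2)]
H3 returns [[(4, 2)]]
= [[(4, 2)]]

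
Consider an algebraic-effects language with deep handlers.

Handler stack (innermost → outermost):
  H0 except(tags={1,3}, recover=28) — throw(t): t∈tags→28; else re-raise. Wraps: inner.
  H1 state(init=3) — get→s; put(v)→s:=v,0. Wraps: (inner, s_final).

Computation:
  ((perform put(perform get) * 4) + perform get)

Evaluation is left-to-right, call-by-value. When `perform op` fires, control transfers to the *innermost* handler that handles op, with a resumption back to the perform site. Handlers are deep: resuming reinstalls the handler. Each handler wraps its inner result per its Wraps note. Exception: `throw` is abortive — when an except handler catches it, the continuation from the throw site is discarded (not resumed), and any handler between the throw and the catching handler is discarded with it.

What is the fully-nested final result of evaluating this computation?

Answer: (3, 3)

Step-by-step:
get @ H1 ⇒ 3
put(3) @ H1 ⇒ s:=3
get @ H1 ⇒ 3
H0 returns 3
H1 returns (3, 3)
= (3, 3)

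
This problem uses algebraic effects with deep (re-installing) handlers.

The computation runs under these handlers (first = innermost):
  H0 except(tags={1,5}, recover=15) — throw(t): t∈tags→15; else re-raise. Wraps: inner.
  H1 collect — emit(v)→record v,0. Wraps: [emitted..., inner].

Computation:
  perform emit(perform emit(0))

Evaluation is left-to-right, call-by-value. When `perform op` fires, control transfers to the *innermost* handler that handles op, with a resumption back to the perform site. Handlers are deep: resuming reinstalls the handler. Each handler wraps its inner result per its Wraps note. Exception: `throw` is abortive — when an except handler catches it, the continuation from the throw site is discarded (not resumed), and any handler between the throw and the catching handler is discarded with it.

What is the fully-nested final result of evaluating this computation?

Answer: [0, 0, 0]

Step-by-step:
emit(0) @ H1 ⇒ out+=0
emit(0) @ H1 ⇒ out+=0
H0 returns 0
H1 returns [0, 0, 0]
= [0, 0, 0]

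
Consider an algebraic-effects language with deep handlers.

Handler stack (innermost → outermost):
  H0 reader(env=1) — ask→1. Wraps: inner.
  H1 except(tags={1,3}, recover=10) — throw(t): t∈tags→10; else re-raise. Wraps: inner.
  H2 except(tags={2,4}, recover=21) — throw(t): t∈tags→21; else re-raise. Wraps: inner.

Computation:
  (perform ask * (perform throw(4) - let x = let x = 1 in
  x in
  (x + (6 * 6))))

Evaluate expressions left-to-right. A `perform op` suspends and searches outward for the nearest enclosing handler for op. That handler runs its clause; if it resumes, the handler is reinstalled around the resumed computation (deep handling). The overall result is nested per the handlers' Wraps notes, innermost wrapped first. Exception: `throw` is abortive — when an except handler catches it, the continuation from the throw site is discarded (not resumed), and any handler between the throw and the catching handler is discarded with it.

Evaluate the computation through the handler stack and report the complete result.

Answer: 21

Step-by-step:
ask @ H0 ⇒ 1
throw(4) @ H1 re-raised
throw(4) @ H2 caught ⇒ 21
= 21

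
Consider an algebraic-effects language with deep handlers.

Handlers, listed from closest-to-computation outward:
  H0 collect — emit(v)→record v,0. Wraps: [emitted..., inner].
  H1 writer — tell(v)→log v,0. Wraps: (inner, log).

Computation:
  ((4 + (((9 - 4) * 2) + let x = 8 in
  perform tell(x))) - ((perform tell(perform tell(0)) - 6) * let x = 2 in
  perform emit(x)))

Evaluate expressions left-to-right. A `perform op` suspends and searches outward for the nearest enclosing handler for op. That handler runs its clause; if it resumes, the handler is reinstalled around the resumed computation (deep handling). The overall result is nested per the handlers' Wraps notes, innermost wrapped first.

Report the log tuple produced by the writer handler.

Step-by-step:
tell(8) @ H1 ⇒ log+=8
tell(0) @ H1 ⇒ log+=0
tell(0) @ H1 ⇒ log+=0
emit(2) @ H0 ⇒ out+=2
H0 returns [2, 14]
H1 returns ([2, 14], (8, 0, 0))
= ([2, 14], (8, 0, 0))

Answer: (8, 0, 0)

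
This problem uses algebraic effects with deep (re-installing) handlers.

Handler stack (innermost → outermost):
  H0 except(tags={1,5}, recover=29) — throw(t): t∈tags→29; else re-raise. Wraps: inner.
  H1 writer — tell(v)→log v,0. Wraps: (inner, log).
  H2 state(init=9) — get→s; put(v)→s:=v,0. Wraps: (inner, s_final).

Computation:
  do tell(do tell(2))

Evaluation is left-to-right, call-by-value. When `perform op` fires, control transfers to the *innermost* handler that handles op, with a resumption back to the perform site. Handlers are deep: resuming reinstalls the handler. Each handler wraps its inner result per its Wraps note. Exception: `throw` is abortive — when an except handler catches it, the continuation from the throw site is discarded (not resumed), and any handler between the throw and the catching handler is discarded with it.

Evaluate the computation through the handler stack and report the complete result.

Evaluation trace:
tell(2) @ H1 ⇒ log+=2
tell(0) @ H1 ⇒ log+=0
H0 returns 0
H1 returns (0, (2, 0))
H2 returns ((0, (2, 0)), 9)
= ((0, (2, 0)), 9)

Answer: ((0, (2, 0)), 9)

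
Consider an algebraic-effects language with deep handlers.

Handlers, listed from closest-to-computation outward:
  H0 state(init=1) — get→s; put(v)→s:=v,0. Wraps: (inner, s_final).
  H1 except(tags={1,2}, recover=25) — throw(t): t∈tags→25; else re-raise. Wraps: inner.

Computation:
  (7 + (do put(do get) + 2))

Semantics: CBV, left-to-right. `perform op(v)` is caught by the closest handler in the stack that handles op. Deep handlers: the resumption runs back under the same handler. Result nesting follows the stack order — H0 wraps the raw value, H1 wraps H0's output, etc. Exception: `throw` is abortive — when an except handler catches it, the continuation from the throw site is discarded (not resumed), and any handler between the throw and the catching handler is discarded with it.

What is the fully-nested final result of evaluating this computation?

Answer: (9, 1)

Working:
get @ H0 ⇒ 1
put(1) @ H0 ⇒ s:=1
H0 returns (9, 1)
H1 returns (9, 1)
= (9, 1)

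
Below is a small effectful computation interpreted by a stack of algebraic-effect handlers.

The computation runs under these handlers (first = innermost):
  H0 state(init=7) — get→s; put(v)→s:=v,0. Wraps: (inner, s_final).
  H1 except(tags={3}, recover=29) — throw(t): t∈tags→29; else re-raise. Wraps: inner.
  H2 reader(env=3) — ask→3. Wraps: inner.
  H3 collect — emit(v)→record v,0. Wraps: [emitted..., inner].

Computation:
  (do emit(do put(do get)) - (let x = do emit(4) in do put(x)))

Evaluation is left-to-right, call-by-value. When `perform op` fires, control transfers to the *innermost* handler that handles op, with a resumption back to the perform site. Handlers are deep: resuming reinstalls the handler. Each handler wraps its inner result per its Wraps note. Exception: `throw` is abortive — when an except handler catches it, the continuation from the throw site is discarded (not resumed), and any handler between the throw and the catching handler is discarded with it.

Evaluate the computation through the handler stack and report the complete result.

Working:
get @ H0 ⇒ 7
put(7) @ H0 ⇒ s:=7
emit(0) @ H3 ⇒ out+=0
emit(4) @ H3 ⇒ out+=4
put(0) @ H0 ⇒ s:=0
H0 returns (0, 0)
H1 returns (0, 0)
H2 returns (0, 0)
H3 returns [0, 4, (0, 0)]
= [0, 4, (0, 0)]

Answer: [0, 4, (0, 0)]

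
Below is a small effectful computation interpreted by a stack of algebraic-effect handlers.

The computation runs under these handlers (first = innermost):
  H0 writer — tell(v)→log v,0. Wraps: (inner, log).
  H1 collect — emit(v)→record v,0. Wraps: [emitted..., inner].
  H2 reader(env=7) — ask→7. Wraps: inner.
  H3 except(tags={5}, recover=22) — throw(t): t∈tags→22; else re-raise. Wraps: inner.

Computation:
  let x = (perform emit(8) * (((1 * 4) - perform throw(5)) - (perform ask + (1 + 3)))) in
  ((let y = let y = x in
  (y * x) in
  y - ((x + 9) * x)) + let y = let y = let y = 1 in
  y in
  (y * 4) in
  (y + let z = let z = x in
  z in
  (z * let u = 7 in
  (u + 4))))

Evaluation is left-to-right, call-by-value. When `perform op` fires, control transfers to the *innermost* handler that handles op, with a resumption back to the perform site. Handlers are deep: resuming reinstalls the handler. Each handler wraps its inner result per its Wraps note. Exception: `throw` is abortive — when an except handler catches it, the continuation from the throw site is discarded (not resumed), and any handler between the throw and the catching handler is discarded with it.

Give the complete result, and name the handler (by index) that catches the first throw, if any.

Answer: 22 ; first throw caught by: H3

Working:
emit(8) @ H1 ⇒ out+=8
throw(5) @ H3 caught ⇒ 22
= 22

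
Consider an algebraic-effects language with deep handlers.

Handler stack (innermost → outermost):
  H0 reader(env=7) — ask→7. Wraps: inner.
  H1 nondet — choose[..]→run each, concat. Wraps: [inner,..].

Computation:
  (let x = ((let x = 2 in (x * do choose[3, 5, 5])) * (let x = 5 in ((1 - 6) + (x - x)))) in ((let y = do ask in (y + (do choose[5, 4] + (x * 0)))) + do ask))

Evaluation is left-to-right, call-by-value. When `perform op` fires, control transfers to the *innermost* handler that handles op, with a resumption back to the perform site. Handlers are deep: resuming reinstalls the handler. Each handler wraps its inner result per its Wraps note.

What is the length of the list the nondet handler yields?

Working:
choose[3, 5, 5] @ H1
  branch[0] choose=3:
    ask @ H0 ⇒ 7
    choose[5, 4] @ H1
      branch[0] choose=5:
        ask @ H0 ⇒ 7
        H0 returns 19
        H1 returns [19]
      branch[1] choose=4:
        ask @ H0 ⇒ 7
        H0 returns 18
        H1 returns [18]
  branch[1] choose=5:
    ask @ H0 ⇒ 7
    choose[5, 4] @ H1
      branch[0] choose=5:
        ask @ H0 ⇒ 7
        H0 returns 19
        H1 returns [19]
      branch[1] choose=4:
        ask @ H0 ⇒ 7
        H0 returns 18
        H1 returns [18]
  branch[2] choose=5:
    ask @ H0 ⇒ 7
    choose[5, 4] @ H1
      branch[0] choose=5:
        ask @ H0 ⇒ 7
        H0 returns 19
        H1 returns [19]
      branch[1] choose=4:
        ask @ H0 ⇒ 7
        H0 returns 18
        H1 returns [18]
= [19, 18, 19, 18, 19, 18]

Answer: 6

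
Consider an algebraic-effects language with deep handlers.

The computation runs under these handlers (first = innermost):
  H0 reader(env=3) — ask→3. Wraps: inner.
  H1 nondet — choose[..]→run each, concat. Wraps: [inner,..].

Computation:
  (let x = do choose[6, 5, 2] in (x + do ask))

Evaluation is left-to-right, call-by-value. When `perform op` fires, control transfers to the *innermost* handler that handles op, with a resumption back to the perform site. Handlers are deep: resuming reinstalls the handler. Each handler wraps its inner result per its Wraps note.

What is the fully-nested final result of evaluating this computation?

Working:
choose[6, 5, 2] @ H1
  branch[0] choose=6:
    ask @ H0 ⇒ 3
    H0 returns 9
    H1 returns [9]
  branch[1] choose=5:
    ask @ H0 ⇒ 3
    H0 returns 8
    H1 returns [8]
  branch[2] choose=2:
    ask @ H0 ⇒ 3
    H0 returns 5
    H1 returns [5]
= [9, 8, 5]

Answer: [9, 8, 5]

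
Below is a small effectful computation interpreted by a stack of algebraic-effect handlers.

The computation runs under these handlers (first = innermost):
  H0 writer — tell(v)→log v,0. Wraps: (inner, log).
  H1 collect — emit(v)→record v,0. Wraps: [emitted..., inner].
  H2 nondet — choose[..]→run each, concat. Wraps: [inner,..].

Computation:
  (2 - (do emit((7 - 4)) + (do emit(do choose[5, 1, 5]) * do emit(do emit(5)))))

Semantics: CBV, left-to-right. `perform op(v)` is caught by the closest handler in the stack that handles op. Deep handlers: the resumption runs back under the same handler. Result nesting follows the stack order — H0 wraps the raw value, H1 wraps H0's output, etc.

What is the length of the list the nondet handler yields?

Answer: 3

Working:
emit(3) @ H1 ⇒ out+=3
choose[5, 1, 5] @ H2
  branch[0] choose=5:
    emit(5) @ H1 ⇒ out+=5
    emit(5) @ H1 ⇒ out+=5
    emit(0) @ H1 ⇒ out+=0
    H0 returns (2, ())
    H1 returns [3, 5, 5, 0, (2, ())]
    H2 returns [[3, 5, 5, 0, (2, ())]]
  branch[1] choose=1:
    emit(1) @ H1 ⇒ out+=1
    emit(5) @ H1 ⇒ out+=5
    emit(0) @ H1 ⇒ out+=0
    H0 returns (2, ())
    H1 returns [3, 1, 5, 0, (2, ())]
    H2 returns [[3, 1, 5, 0, (2, ())]]
  branch[2] choose=5:
    emit(5) @ H1 ⇒ out+=5
    emit(5) @ H1 ⇒ out+=5
    emit(0) @ H1 ⇒ out+=0
    H0 returns (2, ())
    H1 returns [3, 5, 5, 0, (2, ())]
    H2 returns [[3, 5, 5, 0, (2, ())]]
= [[3, 5, 5, 0, (2, ())], [3, 1, 5, 0, (2, ())], [3, 5, 5, 0, (2, ())]]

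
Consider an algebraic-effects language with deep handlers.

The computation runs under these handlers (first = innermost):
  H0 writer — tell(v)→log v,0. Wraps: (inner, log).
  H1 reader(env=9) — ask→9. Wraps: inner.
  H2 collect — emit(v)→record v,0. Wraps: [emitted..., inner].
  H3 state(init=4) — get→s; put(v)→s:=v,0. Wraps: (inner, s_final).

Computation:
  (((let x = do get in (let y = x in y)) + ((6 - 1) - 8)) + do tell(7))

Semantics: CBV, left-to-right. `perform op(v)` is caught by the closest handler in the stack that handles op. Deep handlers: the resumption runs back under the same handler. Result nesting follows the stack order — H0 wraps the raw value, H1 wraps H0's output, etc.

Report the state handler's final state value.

Evaluation trace:
get @ H3 ⇒ 4
tell(7) @ H0 ⇒ log+=7
H0 returns (1, (7))
H1 returns (1, (7))
H2 returns [(1, (7))]
H3 returns ([(1, (7))], 4)
= ([(1, (7))], 4)

Answer: 4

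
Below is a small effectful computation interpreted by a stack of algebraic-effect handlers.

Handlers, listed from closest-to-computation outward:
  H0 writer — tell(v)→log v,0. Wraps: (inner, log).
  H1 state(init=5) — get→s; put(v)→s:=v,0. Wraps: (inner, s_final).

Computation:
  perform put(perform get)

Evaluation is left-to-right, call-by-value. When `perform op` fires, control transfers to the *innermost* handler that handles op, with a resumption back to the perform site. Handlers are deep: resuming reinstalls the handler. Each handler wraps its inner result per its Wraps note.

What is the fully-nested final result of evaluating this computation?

Answer: ((0, ()), 5)

Step-by-step:
get @ H1 ⇒ 5
put(5) @ H1 ⇒ s:=5
H0 returns (0, ())
H1 returns ((0, ()), 5)
= ((0, ()), 5)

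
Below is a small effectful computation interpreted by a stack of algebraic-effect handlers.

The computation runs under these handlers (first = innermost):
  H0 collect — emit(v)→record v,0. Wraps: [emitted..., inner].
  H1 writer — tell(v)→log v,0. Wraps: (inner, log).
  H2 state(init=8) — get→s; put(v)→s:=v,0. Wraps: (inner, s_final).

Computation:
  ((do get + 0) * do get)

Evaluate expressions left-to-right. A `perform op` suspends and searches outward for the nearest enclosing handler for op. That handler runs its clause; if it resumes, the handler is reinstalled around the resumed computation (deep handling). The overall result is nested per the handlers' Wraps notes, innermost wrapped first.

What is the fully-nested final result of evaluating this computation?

Step-by-step:
get @ H2 ⇒ 8
get @ H2 ⇒ 8
H0 returns [64]
H1 returns ([64], ())
H2 returns (([64], ()), 8)
= (([64], ()), 8)

Answer: (([64], ()), 8)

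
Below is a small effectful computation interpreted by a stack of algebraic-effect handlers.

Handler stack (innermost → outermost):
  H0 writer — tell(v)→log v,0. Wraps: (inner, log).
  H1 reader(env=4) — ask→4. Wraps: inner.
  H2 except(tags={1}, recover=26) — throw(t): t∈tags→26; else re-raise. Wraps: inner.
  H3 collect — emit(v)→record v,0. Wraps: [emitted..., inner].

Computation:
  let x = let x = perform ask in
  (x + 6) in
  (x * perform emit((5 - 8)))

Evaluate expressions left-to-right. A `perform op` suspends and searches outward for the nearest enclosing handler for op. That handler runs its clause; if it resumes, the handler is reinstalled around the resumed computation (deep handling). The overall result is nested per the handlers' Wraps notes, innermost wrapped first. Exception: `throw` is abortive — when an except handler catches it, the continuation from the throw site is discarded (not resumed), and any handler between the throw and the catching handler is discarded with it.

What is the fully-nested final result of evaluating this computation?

Answer: [-3, (0, ())]

Evaluation trace:
ask @ H1 ⇒ 4
emit(-3) @ H3 ⇒ out+=-3
H0 returns (0, ())
H1 returns (0, ())
H2 returns (0, ())
H3 returns [-3, (0, ())]
= [-3, (0, ())]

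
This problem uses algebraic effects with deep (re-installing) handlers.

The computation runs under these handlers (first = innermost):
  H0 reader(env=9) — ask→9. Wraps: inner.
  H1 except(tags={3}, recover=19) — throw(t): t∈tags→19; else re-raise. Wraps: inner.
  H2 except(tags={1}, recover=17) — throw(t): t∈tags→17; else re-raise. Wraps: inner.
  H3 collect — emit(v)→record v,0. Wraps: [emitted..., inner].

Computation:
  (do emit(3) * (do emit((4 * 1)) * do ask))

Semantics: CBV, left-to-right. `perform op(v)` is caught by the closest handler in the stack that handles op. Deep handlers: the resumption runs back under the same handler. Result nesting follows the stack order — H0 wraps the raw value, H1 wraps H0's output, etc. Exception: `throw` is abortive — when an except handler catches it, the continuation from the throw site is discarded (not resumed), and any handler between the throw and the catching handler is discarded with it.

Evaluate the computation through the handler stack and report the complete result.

Answer: [3, 4, 0]

Working:
emit(3) @ H3 ⇒ out+=3
emit(4) @ H3 ⇒ out+=4
ask @ H0 ⇒ 9
H0 returns 0
H1 returns 0
H2 returns 0
H3 returns [3, 4, 0]
= [3, 4, 0]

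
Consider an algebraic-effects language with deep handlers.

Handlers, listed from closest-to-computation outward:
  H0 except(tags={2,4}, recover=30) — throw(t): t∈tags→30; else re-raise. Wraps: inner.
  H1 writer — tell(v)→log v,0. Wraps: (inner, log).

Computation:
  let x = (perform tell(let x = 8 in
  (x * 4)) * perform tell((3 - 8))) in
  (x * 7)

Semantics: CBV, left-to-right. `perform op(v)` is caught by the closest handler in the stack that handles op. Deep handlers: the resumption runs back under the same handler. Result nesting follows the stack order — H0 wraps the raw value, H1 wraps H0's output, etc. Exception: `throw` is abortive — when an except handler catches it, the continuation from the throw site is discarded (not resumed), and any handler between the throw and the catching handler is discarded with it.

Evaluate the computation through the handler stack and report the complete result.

Answer: (0, (32, -5))

Step-by-step:
tell(32) @ H1 ⇒ log+=32
tell(-5) @ H1 ⇒ log+=-5
H0 returns 0
H1 returns (0, (32, -5))
= (0, (32, -5))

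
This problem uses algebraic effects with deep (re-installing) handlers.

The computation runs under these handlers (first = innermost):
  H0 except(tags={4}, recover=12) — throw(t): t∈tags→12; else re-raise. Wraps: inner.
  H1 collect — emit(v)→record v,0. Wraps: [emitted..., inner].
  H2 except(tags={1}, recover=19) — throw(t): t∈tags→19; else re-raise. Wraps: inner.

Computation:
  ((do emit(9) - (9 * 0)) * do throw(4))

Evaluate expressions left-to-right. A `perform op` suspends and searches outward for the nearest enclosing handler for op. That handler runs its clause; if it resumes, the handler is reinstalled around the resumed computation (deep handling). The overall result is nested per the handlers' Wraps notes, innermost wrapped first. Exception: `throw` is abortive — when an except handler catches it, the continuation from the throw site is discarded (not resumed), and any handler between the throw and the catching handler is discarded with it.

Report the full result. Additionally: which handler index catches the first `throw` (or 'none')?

Answer: [9, 12] ; first throw caught by: H0

Step-by-step:
emit(9) @ H1 ⇒ out+=9
throw(4) @ H0 caught ⇒ 12
H1 returns [9, 12]
H2 returns [9, 12]
= [9, 12]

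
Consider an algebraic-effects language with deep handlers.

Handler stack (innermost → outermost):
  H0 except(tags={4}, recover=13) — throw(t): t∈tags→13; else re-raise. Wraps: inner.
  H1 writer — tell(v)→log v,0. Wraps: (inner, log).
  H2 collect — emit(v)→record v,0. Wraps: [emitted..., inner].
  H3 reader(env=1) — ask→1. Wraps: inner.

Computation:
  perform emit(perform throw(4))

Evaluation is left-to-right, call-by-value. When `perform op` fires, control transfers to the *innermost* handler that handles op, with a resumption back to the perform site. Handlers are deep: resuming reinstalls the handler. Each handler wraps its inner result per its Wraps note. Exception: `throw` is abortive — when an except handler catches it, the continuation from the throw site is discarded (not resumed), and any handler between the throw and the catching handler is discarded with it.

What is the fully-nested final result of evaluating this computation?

Evaluation trace:
throw(4) @ H0 caught ⇒ 13
H1 returns (13, ())
H2 returns [(13, ())]
H3 returns [(13, ())]
= [(13, ())]

Answer: [(13, ())]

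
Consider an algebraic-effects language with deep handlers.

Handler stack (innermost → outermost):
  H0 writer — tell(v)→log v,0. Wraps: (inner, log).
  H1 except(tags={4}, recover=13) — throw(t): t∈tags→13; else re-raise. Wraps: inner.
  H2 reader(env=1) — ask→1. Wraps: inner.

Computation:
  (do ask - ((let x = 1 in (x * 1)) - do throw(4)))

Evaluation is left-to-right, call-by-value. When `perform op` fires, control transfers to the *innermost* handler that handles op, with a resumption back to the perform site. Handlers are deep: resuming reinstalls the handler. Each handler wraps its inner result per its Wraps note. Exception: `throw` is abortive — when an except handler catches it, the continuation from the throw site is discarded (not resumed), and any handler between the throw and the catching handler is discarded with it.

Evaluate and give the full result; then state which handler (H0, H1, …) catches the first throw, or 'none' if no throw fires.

Step-by-step:
ask @ H2 ⇒ 1
throw(4) @ H1 caught ⇒ 13
H2 returns 13
= 13

Answer: 13 ; first throw caught by: H1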